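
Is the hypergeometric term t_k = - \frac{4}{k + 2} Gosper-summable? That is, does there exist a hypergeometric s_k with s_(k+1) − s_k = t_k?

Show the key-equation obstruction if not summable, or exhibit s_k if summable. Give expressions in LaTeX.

No — t_k has no hypergeometric antidifference.

t_(k+1)/t_k = (k + 2)/(k + 3).
A = k + 2, B = k + 3, C = 1.
Solve (k + 2)·f(k+1) − (k + 2)·f(k) = 1.
Bound: deg f ≤ 0.
Write f(k) = c0. Then LHS − RHS = -1, requiring -1 = 0: contradictory. No certificate.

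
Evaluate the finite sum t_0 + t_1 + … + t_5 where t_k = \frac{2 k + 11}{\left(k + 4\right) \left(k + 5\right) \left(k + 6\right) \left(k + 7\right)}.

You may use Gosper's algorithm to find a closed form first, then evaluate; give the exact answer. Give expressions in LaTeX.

Compute t_(k+1)/t_k: get (k + 4)*(2*k + 13)/((k + 8)*(2*k + 11)).
Factor: A=k + 4; B=k + 8; C=k + 11/2.
Solve (k + 4)·f(k+1) − (k + 7)·f(k) = k + 11/2.
From deg A=1, deg B=1, deg C=1: d=3.
Solving with deg f ≤ 3: f(k) = k*(k + 5)*(k + 10)/48.
R(k) = B(k−1)·f(k)/C(k) = k*(k + 5)*(k + 7)*(k + 10)/(24*(2*k + 11)); s_k = R·t_k = k*(k + 10)/(24*(k**2 + 10*k + 24)).
Verify: (2*k + 11)/(k**4 + 22*k**3 + 179*k**2 + 638*k + 840) matches t_k.
Σ_(k=0)^(5) t_k = s_(6) − s_(0) = 1/30 − (0) = 1/30.

Σ = 1/30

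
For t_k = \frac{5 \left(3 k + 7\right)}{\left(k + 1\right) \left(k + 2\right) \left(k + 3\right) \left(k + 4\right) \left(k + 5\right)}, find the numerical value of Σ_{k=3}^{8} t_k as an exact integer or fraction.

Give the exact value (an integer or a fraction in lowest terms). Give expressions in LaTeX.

Step 1: r(k) = (k + 1)*(3*k + 10)/((k + 6)*(3*k + 7)).
A = k + 1, B = k + 6, C = k + 7/3.
Set up (k + 1)·f(k+1) − (k + 5)·f(k) − (k + 7/3) = 0.
From deg A=1, deg B=1, deg C=1: d=4.
A polynomial solution: f(k) = k*(k + 2)*(k**2 + 8*k + 19)/36.
Get s_k = R·t_k = 5*k*(k**2 + 8*k + 19)/(12*(k**3 + 8*k**2 + 19*k + 12)) with R(k) = B(k−1)f(k)/C(k) = k*(k + 2)*(k + 5)*(k**2 + 8*k + 19)/(12*(3*k + 7)).
Check: Δs_k = 5*(3*k + 7)/(k**5 + 15*k**4 + 85*k**3 + 225*k**2 + 274*k + 120). ✓
Sum = s_(9) − s_(3); s_(9) = 43/104, s_(3) = 65/168 ⇒ 29/1092.

Σ = 29/1092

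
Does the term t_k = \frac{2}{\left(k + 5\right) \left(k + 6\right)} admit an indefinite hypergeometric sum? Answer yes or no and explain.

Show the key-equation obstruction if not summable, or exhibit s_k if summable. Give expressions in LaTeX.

Ratio r(k) = (k + 5)/(k + 7).
So A=k + 5 and B=k + 7, with C=1.
Need (k + 5)·f(k+1) − (k + 6)·f(k) = 1.
deg f ≤ 1 (via 1,1,0).
Solving with deg f ≤ 1: f(k) = k/5.
Get s_k = R·t_k = 2*k/(5*(k + 5)) with R(k) = B(k−1)f(k)/C(k) = k*(k + 6)/5.
s_(k+1) − s_k = 2/(k**2 + 11*k + 30) = t_k.

Yes. s_k = \frac{2 k}{5 \left(k + 5\right)}.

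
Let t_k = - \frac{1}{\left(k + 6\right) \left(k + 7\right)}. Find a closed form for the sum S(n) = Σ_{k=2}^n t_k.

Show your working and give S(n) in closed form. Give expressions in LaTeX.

t_(k+1)/t_k = (k + 6)/(k + 8).
Gosper form: A/B · C(k+1)/C(k) with A=k + 6, B=k + 8, C=1.
Set up (k + 6)·f(k+1) − (k + 7)·f(k) − (1) = 0.
From deg A=1, deg B=1, deg C=0: d=1.
Solving with deg f ≤ 1: f(k) = k/6.
Certificate R = B(k−1)f/C = k*(k + 7)/6 gives s_k = -k/(6*k + 36).
s_(k+1) − s_k = -1/(k**2 + 13*k + 42) = t_k.
Telescope: S(n) = s_(n+1) − s_(2) = (-n - 1)/(6*(n + 7)) − (-1/24) = (1 - n)/(8*(n + 7)).

S(n) = \frac{1 - n}{8 \left(n + 7\right)}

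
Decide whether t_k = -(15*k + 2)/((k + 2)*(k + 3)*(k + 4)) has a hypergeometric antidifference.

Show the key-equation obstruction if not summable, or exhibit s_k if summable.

Yes. s_k = k*(5 - 8*k)/(3*(k + 2)*(k + 3)).

t_(k+1)/t_k = (k + 2)*(15*k + 17)/((k + 5)*(15*k + 2)).
Take A(k)=k + 2, B(k)=k + 5, C(k)=k + 2/15.
Solve (k + 2)·f(k+1) − (k + 4)·f(k) = k + 2/15.
d = 2 from the (1,1,1) case.
Solve for f: f(k) = k*(8*k - 5)/45 (degree 2 ≤ 2).
Certificate R = B(k−1)f/C = k*(k + 4)*(8*k - 5)/(3*(15*k + 2)) gives s_k = k*(5 - 8*k)/(3*(k + 2)*(k + 3)).
Δs = (-15*k - 2)/(k**3 + 9*k**2 + 26*k + 24), as required.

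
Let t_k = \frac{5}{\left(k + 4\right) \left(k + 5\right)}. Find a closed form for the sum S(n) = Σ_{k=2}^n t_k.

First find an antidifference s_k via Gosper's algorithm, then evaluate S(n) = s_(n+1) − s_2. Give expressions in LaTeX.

S(n) = \frac{5 \left(n - 1\right)}{6 \left(n + 5\right)}

Ratio r(k) = (k + 4)/(k + 6).
Factor: A=k + 4; B=k + 6; C=1.
Key eq: (k + 4)·f(k+1) = (k + 5)·f(k) + (1).
From deg A=1, deg B=1, deg C=0: d=1.
Match coefficients ⇒ f(k) = k/4.
Get s_k = R·t_k = 5*k/(4*(k + 4)) with R(k) = B(k−1)f(k)/C(k) = k*(k + 5)/4.
Δs = 5/(k**2 + 9*k + 20), as required.
Evaluate: s_(n+1) = 5*(n + 1)/(4*(n + 5)); subtract s_(2) = 5/12 ⇒ S(n) = 5*(n - 1)/(6*(n + 5)).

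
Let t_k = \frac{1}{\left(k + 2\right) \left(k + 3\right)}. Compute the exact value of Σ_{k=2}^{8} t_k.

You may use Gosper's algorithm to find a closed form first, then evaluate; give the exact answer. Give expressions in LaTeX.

Σ = 7/44

r(k) = (k + 2)/(k + 4) after simplifying.
Normal form (A,B,C) = (k + 2, k + 4, 1).
Need (k + 2)·f(k+1) − (k + 3)·f(k) = 1.
Degrees (1,1,0) ⇒ d ≤ 1.
Solve for f: f(k) = k/2 (degree 1 ≤ 1).
Then R = B(k−1)f/C = k*(k + 3)/2, so s_k = R(k)·t_k = k/(2*(k + 2)).
Check: Δs_k = 1/(k**2 + 5*k + 6). ✓
Σ_(k=2)^(8) t_k = s_(9) − s_(2) = 9/22 − (1/4) = 7/44.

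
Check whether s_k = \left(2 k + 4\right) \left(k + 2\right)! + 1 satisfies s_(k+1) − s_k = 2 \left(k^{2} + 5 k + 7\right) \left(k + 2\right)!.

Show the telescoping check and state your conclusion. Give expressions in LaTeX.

Valid — Δs_k = t_k.

s_(k+1) = (2*k + 6)*factorial(k + 3) + 1
s_(k+1) − s_k = 2*(k**2 + 5*k + 7)*factorial(k + 2)
(s_(k+1) − s_k) − t_k = 0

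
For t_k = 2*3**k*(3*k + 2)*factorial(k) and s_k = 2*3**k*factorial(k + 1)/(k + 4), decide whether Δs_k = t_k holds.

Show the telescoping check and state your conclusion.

Invalid: residual -6*3**k*(3*k**2 + 14*k + 7)*factorial(k)/((k + 4)*(k + 5)) ≠ 0.

s_(k+1) = 6*3**k*factorial(k + 2)/(k + 5)
s_(k+1) − s_k = 2*3**k*(3*k**2 + 17*k + 19)*factorial(k + 1)/((k + 4)*(k + 5))
(s_(k+1) − s_k) − t_k = -6*3**k*(3*k**2 + 14*k + 7)*factorial(k)/((k + 4)*(k + 5))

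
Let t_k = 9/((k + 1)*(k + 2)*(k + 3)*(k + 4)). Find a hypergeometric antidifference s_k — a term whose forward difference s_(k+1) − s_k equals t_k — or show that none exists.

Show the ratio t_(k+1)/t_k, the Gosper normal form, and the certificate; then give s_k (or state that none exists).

Compute t_(k+1)/t_k: get (k + 1)/(k + 5).
So A=k + 1 and B=k + 5, with C=1.
f must satisfy (k + 1)·f(k+1) − (k + 4)·f(k) = 1.
Bound: deg f ≤ 3.
Solving with deg f ≤ 3: f(k) = k*(k**2 + 6*k + 11)/18.
Then R = B(k−1)f/C = k*(k + 4)*(k**2 + 6*k + 11)/18, so s_k = R(k)·t_k = k*(k**2 + 6*k + 11)/(2*(k + 1)*(k + 2)*(k + 3)).
Δs = 9/(k**4 + 10*k**3 + 35*k**2 + 50*k + 24), as required.

s_k = k*(k**2 + 6*k + 11)/(2*(k + 1)*(k + 2)*(k + 3))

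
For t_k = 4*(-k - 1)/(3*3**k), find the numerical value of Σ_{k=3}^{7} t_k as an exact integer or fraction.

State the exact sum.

Σ = -2168/6561

Step 1: r(k) = (k + 2)/(3*(k + 1)).
Gosper form: A/B · C(k+1)/C(k) with A=1/3, B=1, C=k + 1.
Solve (1/3)·f(k+1) − (1)·f(k) = k + 1.
d = 1 from the (0,0,1) case.
Solve for f: f(k) = -3*(2*k + 3)/4 (degree 1 ≤ 1).
R(k) = B(k−1)·f(k)/C(k) = -3*(2*k + 3)/(4*(k + 1)); s_k = R·t_k = (2*k + 3)/3**k.
Verify: 4*(-k - 1)/(3*3**k) matches t_k.
Evaluate s at k=8 and k=3: 19/6561 and 1/3; difference -2168/6561.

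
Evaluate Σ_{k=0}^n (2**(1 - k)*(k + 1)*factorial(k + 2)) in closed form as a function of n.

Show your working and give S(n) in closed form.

The ratio is (k + 2)*(k + 3)/(2*(k + 1)).
Take A(k)=k/2 + 3/2, B(k)=1, C(k)=k + 1.
Solve (k/2 + 3/2)·f(k+1) − (1)·f(k) = k + 1.
Bound: deg f ≤ 0.
Solve for f: f(k) = 2 (degree 0 ≤ 0).
Get s_k = R·t_k = 2**(2 - k)*factorial(k + 2) with R(k) = B(k−1)f(k)/C(k) = 2/(k + 1).
Δs = 2**(1 - k)*(k + 1)*factorial(k + 2), as required.
s_(n+1) = 2**(1 - n)*factorial(n + 3) and s_(0) = 8, so S(n) = -8 + 2*factorial(n + 3)/2**n.

S(n) = -8 + 2*factorial(n + 3)/2**n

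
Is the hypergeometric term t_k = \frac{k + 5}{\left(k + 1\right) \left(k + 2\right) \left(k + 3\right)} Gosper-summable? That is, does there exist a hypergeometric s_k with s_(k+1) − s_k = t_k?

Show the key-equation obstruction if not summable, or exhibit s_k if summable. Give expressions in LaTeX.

Step 1: r(k) = (k + 1)*(k + 6)/((k + 4)*(k + 5)).
Gosper form: A/B · C(k+1)/C(k) with A=k + 1, B=k + 4, C=k + 5.
Solve (k + 1)·f(k+1) − (k + 3)·f(k) = k + 5.
From deg A=1, deg B=1, deg C=1: d=2.
Solving with deg f ≤ 2: f(k) = k*(3*k + 7)/2.
Certificate R = B(k−1)f/C = k*(k + 3)*(3*k + 7)/(2*(k + 5)) gives s_k = k*(3*k + 7)/(2*(k + 1)*(k + 2)).
Check: Δs_k = (k + 5)/(k**3 + 6*k**2 + 11*k + 6). ✓

Yes. s_k = \frac{k \left(3 k + 7\right)}{2 \left(k + 1\right) \left(k + 2\right)}.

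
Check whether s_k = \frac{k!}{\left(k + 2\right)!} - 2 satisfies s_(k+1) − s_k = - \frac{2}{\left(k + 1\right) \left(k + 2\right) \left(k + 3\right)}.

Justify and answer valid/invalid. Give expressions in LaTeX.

Valid: the claim telescopes to t_k.

s_(k+1) = -(2*k**2 + 10*k + 11)/((k + 2)*(k + 3))
s_(k+1) − s_k = -2/((k + 1)*(k + 2)*(k + 3))
(s_(k+1) − s_k) − t_k = 0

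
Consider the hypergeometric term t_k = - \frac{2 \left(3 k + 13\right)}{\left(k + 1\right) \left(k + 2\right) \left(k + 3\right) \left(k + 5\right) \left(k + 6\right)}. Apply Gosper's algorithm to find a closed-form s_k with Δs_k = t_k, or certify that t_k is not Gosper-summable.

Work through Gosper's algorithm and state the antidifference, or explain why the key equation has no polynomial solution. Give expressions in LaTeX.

s_k = \frac{k \left(- k^{2} - 8 k - 17\right)}{5 \left(k^{3} + 8 k^{2} + 17 k + 10\right)}

The ratio is (k + 1)*(k + 5)*(3*k + 16)/((k + 4)*(k + 7)*(3*k + 13)).
Normal form (A,B,C) = (k + 1, k + 7, k**2 + 25*k/3 + 52/3).
Key eq: (k + 1)·f(k+1) = (k + 6)·f(k) + (k**2 + 25*k/3 + 52/3).
Degrees (1,1,2) ⇒ d ≤ 5.
A polynomial solution: f(k) = k*(k + 3)*(k + 4)*(k**2 + 8*k + 17)/30.
R(k) = B(k−1)·f(k)/C(k) = k*(k + 3)*(k + 6)*(k**2 + 8*k + 17)/(10*(3*k + 13)); s_k = R·t_k = k*(-k**2 - 8*k - 17)/(5*(k**3 + 8*k**2 + 17*k + 10)).
Check: Δs_k = 2*(-3*k - 13)/(k**5 + 17*k**4 + 107*k**3 + 307*k**2 + 396*k + 180). ✓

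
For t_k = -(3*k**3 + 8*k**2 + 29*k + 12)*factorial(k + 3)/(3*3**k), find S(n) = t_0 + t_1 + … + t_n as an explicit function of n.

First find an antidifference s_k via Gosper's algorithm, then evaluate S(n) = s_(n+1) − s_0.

t_(k+1)/t_k = (3*k**4 + 29*k**3 + 122*k**2 + 268*k + 208)/(3*(3*k**3 + 8*k**2 + 29*k + 12)).
So A=k/3 + 4/3 and B=1, with C=k**3 + 8*k**2/3 + 29*k/3 + 4.
Solve (k/3 + 4/3)·f(k+1) − (1)·f(k) = k**3 + 8*k**2/3 + 29*k/3 + 4.
Bound: deg f ≤ 2.
Coefficient equations give f(k) = 3*k**2 - k + 4.
So s_k = (B(k−1)f/C)·t_k = (3*(3*k**2 - k + 4)/(3*k**3 + 8*k**2 + 29*k + 12))·t_k = -(3*k**2 - k + 4)*factorial(k + 3)/3**k.
Check: Δs_k = -(3*k**3 + 8*k**2 + 29*k + 12)*factorial(k + 3)/(3*3**k). ✓
Telescope: S(n) = s_(n+1) − s_(0) = -3**(-n - 1)*(3*n**2 + 5*n + 6)*factorial(n + 4) − (-24) = 24 - n**2*factorial(n + 4)/3**n - 5*n*factorial(n + 4)/(3*3**n) - 2*factorial(n + 4)/3**n.

S(n) = 24 - n**2*factorial(n + 4)/3**n - 5*n*factorial(n + 4)/(3*3**n) - 2*factorial(n + 4)/3**n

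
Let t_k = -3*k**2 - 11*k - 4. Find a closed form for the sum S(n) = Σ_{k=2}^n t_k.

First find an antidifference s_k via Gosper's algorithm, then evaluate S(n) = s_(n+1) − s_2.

r(k) = (3*k**2 + 17*k + 18)/(3*k**2 + 11*k + 4) after simplifying.
Factor: A=1; B=1; C=k**2 + 11*k/3 + 4/3.
Key eq: (1)·f(k+1) = (1)·f(k) + (k**2 + 11*k/3 + 4/3).
Bound: deg f ≤ 3.
Solve for f: f(k) = k*(k**2 + 4*k - 1)/3 (degree 3 ≤ 3).
Certificate R = B(k−1)f/C = k*(k**2 + 4*k - 1)/(3*k**2 + 11*k + 4) gives s_k = k*(-k**2 - 4*k + 1).
Verify: -3*k**2 - 11*k - 4 matches t_k.
Evaluate: s_(n+1) = -n**3 - 7*n**2 - 10*n - 4; subtract s_(2) = -22 ⇒ S(n) = -n**3 - 7*n**2 - 10*n + 18.

S(n) = -n**3 - 7*n**2 - 10*n + 18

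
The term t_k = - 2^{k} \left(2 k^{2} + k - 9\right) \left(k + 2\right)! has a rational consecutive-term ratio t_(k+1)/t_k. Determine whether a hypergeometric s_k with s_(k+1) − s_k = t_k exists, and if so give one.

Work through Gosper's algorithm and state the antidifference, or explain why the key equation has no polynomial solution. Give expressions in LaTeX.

s_k = - 2^{k} \left(k - 3\right) \left(k + 2\right)!

Compute t_(k+1)/t_k: get 2*(k + 3)*(k + 2*(k + 1)**2 - 8)/(2*k**2 + k - 9).
Gosper form: A/B · C(k+1)/C(k) with A=2*k + 6, B=1, C=k**2 + k/2 - 9/2.
f must satisfy (2*k + 6)·f(k+1) − (1)·f(k) = k**2 + k/2 - 9/2.
deg f ≤ 1 (via 1,0,2).
Solve for f: f(k) = (k - 3)/2 (degree 1 ≤ 1).
So s_k = (B(k−1)f/C)·t_k = ((k - 3)/(2*k**2 + k - 9))·t_k = -2**k*(k - 3)*factorial(k + 2).
s_(k+1) − s_k = -2**k*(2*k**2 + k - 9)*factorial(k + 2) = t_k.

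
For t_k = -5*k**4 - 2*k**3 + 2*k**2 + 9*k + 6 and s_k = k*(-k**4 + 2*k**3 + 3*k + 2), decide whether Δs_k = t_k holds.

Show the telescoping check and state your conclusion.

s_(k+1) = (k + 1)*(3*k - (k + 1)**4 + 2*(k + 1)**3 + 5)
s_(k+1) − s_k = -5*k**4 - 2*k**3 + 2*k**2 + 9*k + 6
(s_(k+1) − s_k) − t_k = 0

valid (s_(k+1) − s_k reduces to t_k)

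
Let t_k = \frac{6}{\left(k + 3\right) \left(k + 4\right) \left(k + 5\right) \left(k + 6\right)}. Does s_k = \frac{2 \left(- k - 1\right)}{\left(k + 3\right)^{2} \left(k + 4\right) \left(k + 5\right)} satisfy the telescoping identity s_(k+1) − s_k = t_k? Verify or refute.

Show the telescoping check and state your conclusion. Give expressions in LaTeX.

Invalid: residual \frac{4 \left(- 4 k - 15\right)}{k^{6} + 25 k^{5} + 257 k^{4} + 1391 k^{3} + 4182 k^{2} + 6624 k + 4320} ≠ 0.

s_(k+1) = 2*(-k - 2)/((k + 4)**2*(k + 5)*(k + 6))
s_(k+1) − s_k = 2*(3*k**2 + 13*k + 6)/(k**6 + 25*k**5 + 257*k**4 + 1391*k**3 + 4182*k**2 + 6624*k + 4320)
(s_(k+1) − s_k) − t_k = 4*(-4*k - 15)/(k**6 + 25*k**5 + 257*k**4 + 1391*k**3 + 4182*k**2 + 6624*k + 4320)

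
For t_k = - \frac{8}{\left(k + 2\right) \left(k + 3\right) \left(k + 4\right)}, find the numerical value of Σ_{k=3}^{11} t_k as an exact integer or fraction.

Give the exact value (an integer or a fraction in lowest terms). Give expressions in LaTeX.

r(k) = (k + 2)/(k + 5) after simplifying.
Normal form (A,B,C) = (k + 2, k + 5, 1).
Need (k + 2)·f(k+1) − (k + 4)·f(k) = 1.
From deg A=1, deg B=1, deg C=0: d=2.
Coefficient equations give f(k) = k*(k + 5)/12.
Then R = B(k−1)f/C = k*(k + 4)*(k + 5)/12, so s_k = R(k)·t_k = 2*k*(-k - 5)/(3*(k + 2)*(k + 3)).
Δs = -8/(k**3 + 9*k**2 + 26*k + 24), as required.
Evaluate s at k=12 and k=3: -68/105 and -8/15; difference -4/35.

Σ = -4/35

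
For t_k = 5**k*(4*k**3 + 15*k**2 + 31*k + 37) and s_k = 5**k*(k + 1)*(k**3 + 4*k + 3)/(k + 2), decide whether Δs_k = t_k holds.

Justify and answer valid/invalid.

s_(k+1) = 5**(k + 1)*(k + 2)*(4*k + (k + 1)**3 + 7)/(k + 3)
s_(k+1) − s_k = 5**k*(4*k**5 + 31*k**4 + 108*k**3 + 221*k**2 + 276*k + 151)/(k**2 + 5*k + 6)
(s_(k+1) − s_k) − t_k = 5**k*(-4*k**4 - 22*k**3 - 61*k**2 - 95*k - 71)/(k**2 + 5*k + 6)

Invalid: residual 5**k*(-4*k**4 - 22*k**3 - 61*k**2 - 95*k - 71)/(k**2 + 5*k + 6) ≠ 0.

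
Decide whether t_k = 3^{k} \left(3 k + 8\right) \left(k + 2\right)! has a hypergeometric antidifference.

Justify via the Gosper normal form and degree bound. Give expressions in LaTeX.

Yes. s_k = 3^{k} \left(k + 2\right)!.

t_(k+1)/t_k = 3*(k + 3)*(3*k + 11)/(3*k + 8).
Normal form (A,B,C) = (3*k + 9, 1, k + 8/3).
Need (3*k + 9)·f(k+1) − (1)·f(k) = k + 8/3.
Degrees (1,0,1) ⇒ d ≤ 0.
Match coefficients ⇒ f(k) = 1/3.
Certificate R = B(k−1)f/C = 1/(3*k + 8) gives s_k = 3**k*factorial(k + 2).
s_(k+1) − s_k = 3**k*(3*k + 8)*factorial(k + 2) = t_k.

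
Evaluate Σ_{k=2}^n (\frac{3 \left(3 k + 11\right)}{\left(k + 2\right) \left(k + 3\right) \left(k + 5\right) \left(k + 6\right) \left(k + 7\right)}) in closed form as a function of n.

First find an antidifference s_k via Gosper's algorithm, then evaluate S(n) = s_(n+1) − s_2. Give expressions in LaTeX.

S(n) = \frac{3 \left(n^{3} + 16 n^{2} + 81 n - 98\right)}{224 \left(n^{3} + 16 n^{2} + 81 n + 126\right)}

Compute t_(k+1)/t_k: get (k + 2)*(k + 5)*(3*k + 14)/((k + 4)*(k + 8)*(3*k + 11)).
So A=k + 2 and B=k + 8, with C=k**2 + 23*k/3 + 44/3.
f must satisfy (k + 2)·f(k+1) − (k + 7)·f(k) = k**2 + 23*k/3 + 44/3.
deg f ≤ 5 (via 1,1,2).
Solving with deg f ≤ 5: f(k) = k*(k + 3)*(k + 4)*(k**2 + 13*k + 52)/180.
Certificate R = B(k−1)f/C = k*(k + 3)*(k + 7)*(k**2 + 13*k + 52)/(60*(3*k + 11)) gives s_k = k*(k**2 + 13*k + 52)/(20*(k**3 + 13*k**2 + 52*k + 60)).
s_(k+1) − s_k = 3*(3*k + 11)/(k**5 + 23*k**4 + 203*k**3 + 853*k**2 + 1692*k + 1260) = t_k.
Telescope: S(n) = s_(n+1) − s_(2) = (n**3 + 16*n**2 + 81*n + 66)/(20*(n**3 + 16*n**2 + 81*n + 126)) − (41/1120) = 3*(n**3 + 16*n**2 + 81*n - 98)/(224*(n**3 + 16*n**2 + 81*n + 126)).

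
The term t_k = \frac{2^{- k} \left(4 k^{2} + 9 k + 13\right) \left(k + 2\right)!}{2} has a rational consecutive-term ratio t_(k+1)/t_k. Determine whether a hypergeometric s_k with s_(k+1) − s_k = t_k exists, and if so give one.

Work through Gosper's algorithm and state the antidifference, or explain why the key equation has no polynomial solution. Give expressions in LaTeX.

Step 1: r(k) = (k + 3)*(9*k + 4*(k + 1)**2 + 22)/(2*(4*k**2 + 9*k + 13)).
So A=k/2 + 3/2 and B=1, with C=k**2 + 9*k/4 + 13/4.
Set up (k/2 + 3/2)·f(k+1) − (1)·f(k) − (k**2 + 9*k/4 + 13/4) = 0.
d = 1 from the (1,0,2) case.
Match coefficients ⇒ f(k) = (4*k + 1)/2.
R(k) = B(k−1)·f(k)/C(k) = 2*(4*k + 1)/(4*k**2 + 9*k + 13); s_k = R·t_k = (4*k + 1)*factorial(k + 2)/2**k.
s_(k+1) − s_k = (4*k**2 + 9*k + 13)*factorial(k + 2)/(2*2**k) = t_k.

s_k = 2^{- k} \left(4 k + 1\right) \left(k + 2\right)!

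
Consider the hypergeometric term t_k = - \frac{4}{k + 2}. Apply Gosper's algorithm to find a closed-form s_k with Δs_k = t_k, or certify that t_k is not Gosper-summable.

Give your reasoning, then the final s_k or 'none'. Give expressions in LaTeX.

Ratio r(k) = (k + 2)/(k + 3).
A = k + 2, B = k + 3, C = 1.
f must satisfy (k + 2)·f(k+1) − (k + 2)·f(k) = 1.
deg f ≤ 0 (via 1,1,0).
Generic f = c0 gives residual -1; -1 = 0 cannot hold, so t_k is not Gosper-summable.

no hypergeometric antidifference exists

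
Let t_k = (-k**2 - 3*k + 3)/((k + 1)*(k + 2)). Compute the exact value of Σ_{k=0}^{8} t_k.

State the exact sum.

Σ = -9/2

r(k) = (k + 1)*(3*k + (k + 1)**2)/((k + 3)*(k**2 + 3*k - 3)) after simplifying.
Factor: A=k + 1; B=k + 3; C=k**2 + 3*k - 3.
Key eq: (k + 1)·f(k+1) = (k + 2)·f(k) + (k**2 + 3*k - 3).
deg f ≤ 2 (via 1,1,2).
Match coefficients ⇒ f(k) = k*(k - 4).
Then R = B(k−1)f/C = k*(k - 4)*(k + 2)/(k**2 + 3*k - 3), so s_k = R(k)·t_k = k*(4 - k)/(k + 1).
Δs = (-k**2 - 3*k + 3)/(k**2 + 3*k + 2), as required.
Telescoping: Σ = s_(9) − s_(0) = -9/2 − (0) = -9/2.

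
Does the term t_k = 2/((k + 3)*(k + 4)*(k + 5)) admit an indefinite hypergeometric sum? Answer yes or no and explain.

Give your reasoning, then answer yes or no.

Yes. s_k = k*(k + 7)/(12*(k + 3)*(k + 4)).

The ratio is (k + 3)/(k + 6).
Normal form (A,B,C) = (k + 3, k + 6, 1).
Need (k + 3)·f(k+1) − (k + 5)·f(k) = 1.
Degrees (1,1,0) ⇒ d ≤ 2.
A polynomial solution: f(k) = k*(k + 7)/24.
So s_k = (B(k−1)f/C)·t_k = (k*(k + 5)*(k + 7)/24)·t_k = k*(k + 7)/(12*(k + 3)*(k + 4)).
s_(k+1) − s_k = 2/(k**3 + 12*k**2 + 47*k + 60) = t_k.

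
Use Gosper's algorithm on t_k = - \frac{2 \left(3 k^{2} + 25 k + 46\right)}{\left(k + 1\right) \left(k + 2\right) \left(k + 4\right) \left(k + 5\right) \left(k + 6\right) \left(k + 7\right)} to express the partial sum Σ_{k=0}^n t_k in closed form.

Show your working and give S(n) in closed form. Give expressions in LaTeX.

Ratio r(k) = (k + 1)*(k + 4)*(25*k + 3*(k + 1)**2 + 71)/((k + 3)*(k + 8)*(3*k**2 + 25*k + 46)).
Normal form (A,B,C) = (k + 1, k + 8, k**3 + 34*k**2/3 + 121*k/3 + 46).
Set up (k + 1)·f(k+1) − (k + 7)·f(k) − (k**3 + 34*k**2/3 + 121*k/3 + 46) = 0.
From deg A=1, deg B=1, deg C=3: d=6.
Match coefficients ⇒ f(k) = k*(k + 2)*(k + 3)*(k + 5)*(k**2 + 11*k + 34)/72.
R(k) = B(k−1)·f(k)/C(k) = k*(k + 2)*(k + 5)*(k + 7)*(k**2 + 11*k + 34)/(24*(3*k**2 + 25*k + 46)); s_k = R·t_k = k*(-k**2 - 11*k - 34)/(12*(k**3 + 11*k**2 + 34*k + 24)).
Verify: 2*(-3*k**2 - 25*k - 46)/(k**6 + 25*k**5 + 247*k**4 + 1219*k**3 + 3112*k**2 + 3796*k + 1680) matches t_k.
Evaluate: s_(n+1) = (-n**3 - 14*n**2 - 59*n - 46)/(12*(n**3 + 14*n**2 + 59*n + 70)); subtract s_(0) = 0 ⇒ S(n) = (-n**3 - 14*n**2 - 59*n - 46)/(12*(n**3 + 14*n**2 + 59*n + 70)).

S(n) = \frac{- n^{3} - 14 n^{2} - 59 n - 46}{12 \left(n^{3} + 14 n^{2} + 59 n + 70\right)}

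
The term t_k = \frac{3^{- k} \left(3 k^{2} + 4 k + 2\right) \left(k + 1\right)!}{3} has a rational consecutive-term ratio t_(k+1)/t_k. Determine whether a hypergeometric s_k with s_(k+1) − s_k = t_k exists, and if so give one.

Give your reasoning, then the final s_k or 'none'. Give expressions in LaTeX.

Ratio r(k) = (k + 2)*(4*k + 3*(k + 1)**2 + 6)/(3*(3*k**2 + 4*k + 2)).
Factor: A=k/3 + 2/3; B=1; C=k**2 + 4*k/3 + 2/3.
f must satisfy (k/3 + 2/3)·f(k+1) − (1)·f(k) = k**2 + 4*k/3 + 2/3.
Degrees (1,0,2) ⇒ d ≤ 1.
Coefficient equations give f(k) = 3*k + 4.
R(k) = B(k−1)·f(k)/C(k) = 3*(3*k + 4)/(3*k**2 + 4*k + 2); s_k = R·t_k = (3*k + 4)*factorial(k + 1)/3**k.
s_(k+1) − s_k = (3*k**2 + 4*k + 2)*factorial(k + 1)/(3*3**k) = t_k.

s_k = 3^{- k} \left(3 k + 4\right) \left(k + 1\right)!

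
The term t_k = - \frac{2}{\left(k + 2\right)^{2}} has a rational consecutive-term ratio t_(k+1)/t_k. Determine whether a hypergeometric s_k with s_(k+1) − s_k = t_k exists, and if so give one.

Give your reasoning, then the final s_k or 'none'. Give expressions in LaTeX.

Compute t_(k+1)/t_k: get (k + 2)**2/(k + 3)**2.
So A=k**2 + 4*k + 4 and B=k**2 + 6*k + 9, with C=1.
Solve (k**2 + 4*k + 4)·f(k+1) − (k**2 + 4*k + 4)·f(k) = 1.
Degrees (2,2,0) ⇒ d ≤ 0.
f = c0 ⇒ A·f(k+1) − B(k−1)·f(k) − C = -1. The system {-1 = 0} is inconsistent; no antidifference.

not Gosper-summable; s_k does not exist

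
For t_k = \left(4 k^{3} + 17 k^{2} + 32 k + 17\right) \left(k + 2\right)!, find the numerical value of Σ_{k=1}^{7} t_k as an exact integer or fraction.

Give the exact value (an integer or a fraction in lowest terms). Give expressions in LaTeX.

Σ = 961631964

r(k) = (4*k**4 + 41*k**3 + 165*k**2 + 304*k + 210)/(4*k**3 + 17*k**2 + 32*k + 17) after simplifying.
Factor: A=k + 3; B=1; C=k**3 + 17*k**2/4 + 8*k + 17/4.
Key eq: (k + 3)·f(k+1) = (1)·f(k) + (k**3 + 17*k**2/4 + 8*k + 17/4).
Degrees (1,0,3) ⇒ d ≤ 2.
Solve for f: f(k) = (4*k**2 + k + 1)/4 (degree 2 ≤ 2).
So s_k = (B(k−1)f/C)·t_k = ((4*k**2 + k + 1)/(4*k**3 + 17*k**2 + 32*k + 17))·t_k = (4*k**2 + k + 1)*factorial(k + 2).
s_(k+1) − s_k = (4*k**3 + 17*k**2 + 32*k + 17)*factorial(k + 2) = t_k.
Σ_(k=1)^(7) t_k = s_(8) − s_(1) = 961632000 − (36) = 961631964.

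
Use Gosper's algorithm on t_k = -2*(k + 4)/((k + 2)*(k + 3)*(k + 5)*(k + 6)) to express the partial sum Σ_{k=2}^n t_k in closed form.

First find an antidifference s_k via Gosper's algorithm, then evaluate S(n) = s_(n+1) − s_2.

Ratio r(k) = (k + 2)*(k + 5)**2/((k + 4)**2*(k + 7)).
Take A(k)=k + 2, B(k)=k + 7, C(k)=k**2 + 8*k + 16.
Need (k + 2)·f(k+1) − (k + 6)·f(k) = k**2 + 8*k + 16.
Bound: deg f ≤ 4.
A polynomial solution: f(k) = k*(k + 3)*(k + 4)*(k + 7)/20.
Then R = B(k−1)f/C = k*(k + 3)*(k + 6)*(k + 7)/(20*(k + 4)), so s_k = R(k)·t_k = k*(-k - 7)/(10*(k**2 + 7*k + 10)).
Verify: 2*(-k - 4)/(k**4 + 16*k**3 + 91*k**2 + 216*k + 180) matches t_k.
s_(n+1) = (-n**2 - 9*n - 8)/(10*(n**2 + 9*n + 18)) and s_(2) = -9/140, so S(n) = (-n**2 - 9*n + 10)/(28*(n**2 + 9*n + 18)).

S(n) = (-n**2 - 9*n + 10)/(28*(n**2 + 9*n + 18))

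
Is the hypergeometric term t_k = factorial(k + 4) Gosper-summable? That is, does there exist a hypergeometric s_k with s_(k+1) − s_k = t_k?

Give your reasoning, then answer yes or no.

No. Not Gosper-summable.

t_(k+1)/t_k = k + 5.
Normal form (A,B,C) = (k + 5, 1, 1).
Need (k + 5)·f(k+1) − (1)·f(k) = 1.
deg f ≤ -1 (via 1,0,0).
Negative degree bound (-1): no f exists, t_k not Gosper-summable.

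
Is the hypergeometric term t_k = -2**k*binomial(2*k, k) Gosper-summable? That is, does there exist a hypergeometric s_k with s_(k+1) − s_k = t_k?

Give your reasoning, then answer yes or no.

No — negative degree bound, so no certificate f.

Compute t_(k+1)/t_k: get 4*(2*k + 1)/(k + 1).
So A=8*k + 4 and B=k + 1, with C=1.
Set up (8*k + 4)·f(k+1) − (k)·f(k) − (1) = 0.
deg f ≤ -1 (via 1,1,0).
Negative degree bound (-1): no f exists, t_k not Gosper-summable.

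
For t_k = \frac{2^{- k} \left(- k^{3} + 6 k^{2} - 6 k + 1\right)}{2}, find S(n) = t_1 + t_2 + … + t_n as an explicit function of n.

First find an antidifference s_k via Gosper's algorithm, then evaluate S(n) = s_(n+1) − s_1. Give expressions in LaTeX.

Step 1: r(k) = k*(k**2 - 3*k - 3)/(2*(k**3 - 6*k**2 + 6*k - 1)).
So A=1/2 and B=1, with C=k**3 - 6*k**2 + 6*k - 1.
f must satisfy (1/2)·f(k+1) − (1)·f(k) = k**3 - 6*k**2 + 6*k - 1.
Bound: deg f ≤ 3.
A polynomial solution: f(k) = -2*k*(k**2 - 3*k + 3).
Certificate R = B(k−1)f/C = -2*k*(k**2 - 3*k + 3)/((k - 1)*(k**2 - 5*k + 1)) gives s_k = k*(k**2 - 3*k + 3)/2**k.
Verify: (-k**3 + 6*k**2 - 6*k + 1)/(2*2**k) matches t_k.
s_(n+1) = 2**(-n - 1)*(n**3 + 1) and s_(1) = 1/2, so S(n) = 2**(-n - 1)*(-2**n + n**3 + 1).

S(n) = 2^{- n - 1} \left(- 2^{n} + n^{3} + 1\right)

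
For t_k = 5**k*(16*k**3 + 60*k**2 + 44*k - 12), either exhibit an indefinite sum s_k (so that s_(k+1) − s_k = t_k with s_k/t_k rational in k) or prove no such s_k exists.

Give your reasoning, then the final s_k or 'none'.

r(k) = 5*(4*k**3 + 27*k**2 + 53*k + 27)/(4*k**3 + 15*k**2 + 11*k - 3) after simplifying.
Factor: A=5; B=1; C=k**3 + 15*k**2/4 + 11*k/4 - 3/4.
Set up (5)·f(k+1) − (1)·f(k) − (k**3 + 15*k**2/4 + 11*k/4 - 3/4) = 0.
From deg A=0, deg B=0, deg C=3: d=3.
Match coefficients ⇒ f(k) = (4*k**3 - 4*k - 3)/16.
Certificate R = B(k−1)f/C = (4*k**3 - 4*k - 3)/(4*(4*k**3 + 15*k**2 + 11*k - 3)) gives s_k = 5**k*(4*k**3 - 4*k - 3).
Check: Δs_k = 4*5**k*(-k**3 - 4*k + 5*(k + 1)**3 - 8). ✓

s_k = 5**k*(4*k**3 - 4*k - 3)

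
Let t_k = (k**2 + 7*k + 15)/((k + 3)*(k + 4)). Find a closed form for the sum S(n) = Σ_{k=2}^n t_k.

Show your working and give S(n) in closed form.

The ratio is (k + 3)*(7*k + (k + 1)**2 + 22)/((k + 5)*(k**2 + 7*k + 15)).
So A=k + 3 and B=k + 5, with C=k**2 + 7*k + 15.
Need (k + 3)·f(k+1) − (k + 4)·f(k) = k**2 + 7*k + 15.
Bound: deg f ≤ 2.
Solving with deg f ≤ 2: f(k) = k*(k + 4).
R(k) = B(k−1)·f(k)/C(k) = k*(k + 4)**2/(k**2 + 7*k + 15); s_k = R·t_k = k*(k + 4)/(k + 3).
Check: Δs_k = (k**2 + 7*k + 15)/(k**2 + 7*k + 12). ✓
Telescope: S(n) = s_(n+1) − s_(2) = (n**2 + 6*n + 5)/(n + 4) − (12/5) = (5*n**2 + 18*n - 23)/(5*(n + 4)).

S(n) = (5*n**2 + 18*n - 23)/(5*(n + 4))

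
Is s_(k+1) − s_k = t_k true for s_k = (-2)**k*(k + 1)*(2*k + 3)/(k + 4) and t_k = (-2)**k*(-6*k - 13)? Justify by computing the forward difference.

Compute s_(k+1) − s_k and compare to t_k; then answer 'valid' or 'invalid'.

Invalid: residual (-2)**k*(18*k**2 + 117*k + 165)/(k**2 + 9*k + 20) ≠ 0.

s_(k+1) = (-2)**(k + 1)*(k + 2)*(2*k + 5)/(k + 5)
s_(k+1) − s_k = (-2)**k*(-6*k**3 - 49*k**2 - 120*k - 95)/(k**2 + 9*k + 20)
(s_(k+1) − s_k) − t_k = (-2)**k*(18*k**2 + 117*k + 165)/(k**2 + 9*k + 20)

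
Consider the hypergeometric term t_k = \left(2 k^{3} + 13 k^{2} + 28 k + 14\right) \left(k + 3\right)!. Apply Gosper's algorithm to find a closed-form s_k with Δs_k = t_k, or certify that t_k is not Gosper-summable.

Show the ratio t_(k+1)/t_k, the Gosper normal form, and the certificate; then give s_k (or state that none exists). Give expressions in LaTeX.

The ratio is (2*k**4 + 27*k**3 + 136*k**2 + 297*k + 228)/(2*k**3 + 13*k**2 + 28*k + 14).
A = k + 4, B = 1, C = k**3 + 13*k**2/2 + 14*k + 7.
Set up (k + 4)·f(k+1) − (1)·f(k) − (k**3 + 13*k**2/2 + 14*k + 7) = 0.
deg f ≤ 2 (via 1,0,3).
A polynomial solution: f(k) = (k + 2)*(2*k - 1)/2.
R(k) = B(k−1)·f(k)/C(k) = (k + 2)*(2*k - 1)/(2*k**3 + 13*k**2 + 28*k + 14); s_k = R·t_k = (k + 2)*(2*k - 1)*factorial(k + 3).
Δs = (2*k**3 + 13*k**2 + 28*k + 14)*factorial(k + 3), as required.

s_k = \left(k + 2\right) \left(2 k - 1\right) \left(k + 3\right)!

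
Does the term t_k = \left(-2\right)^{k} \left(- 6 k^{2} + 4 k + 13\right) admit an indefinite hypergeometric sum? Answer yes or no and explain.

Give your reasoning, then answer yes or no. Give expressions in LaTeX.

The ratio is 2*(-6*k**2 - 8*k + 11)/(6*k**2 - 4*k - 13).
Take A(k)=-2, B(k)=1, C(k)=k**2 - 2*k/3 - 13/6.
f must satisfy (-2)·f(k+1) − (1)·f(k) = k**2 - 2*k/3 - 13/6.
From deg A=0, deg B=0, deg C=2: d=2.
Solve for f: f(k) = -(2*k**2 - 4*k - 3)/6 (degree 2 ≤ 2).
So s_k = (B(k−1)f/C)·t_k = (-(2*k**2 - 4*k - 3)/(6*k**2 - 4*k - 13))·t_k = (-2)**k*(2*k**2 - 4*k - 3).
Check: Δs_k = (-2)**k*(-6*k**2 + 4*k + 13). ✓

Yes. s_k = \left(-2\right)^{k} \left(2 k^{2} - 4 k - 3\right).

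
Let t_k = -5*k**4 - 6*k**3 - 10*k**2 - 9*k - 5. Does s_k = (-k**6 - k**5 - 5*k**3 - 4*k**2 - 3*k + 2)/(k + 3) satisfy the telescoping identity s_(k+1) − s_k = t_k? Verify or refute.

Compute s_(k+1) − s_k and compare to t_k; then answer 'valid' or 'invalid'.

s_(k+1) = (-3*k - (k + 1)**6 - (k + 1)**5 - 5*(k + 1)**3 - 4*(k + 1)**2 - 1)/(k + 4)
s_(k+1) − s_k = (-5*k**6 - 37*k**5 - 90*k**4 - 125*k**3 - 150*k**2 - 113*k - 44)/(k**2 + 7*k + 12)
(s_(k+1) − s_k) − t_k = 2*(2*k**5 + 11*k**4 + 13*k**3 + 19*k**2 + 15*k + 8)/(k**2 + 7*k + 12)

Invalid: residual 2*(2*k**5 + 11*k**4 + 13*k**3 + 19*k**2 + 15*k + 8)/(k**2 + 7*k + 12) ≠ 0.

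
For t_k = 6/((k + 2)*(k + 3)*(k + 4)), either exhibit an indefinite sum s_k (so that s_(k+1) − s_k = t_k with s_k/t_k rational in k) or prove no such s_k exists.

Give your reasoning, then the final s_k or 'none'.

s_k = k*(k + 5)/(2*(k + 2)*(k + 3))

t_(k+1)/t_k = (k + 2)/(k + 5).
So A=k + 2 and B=k + 5, with C=1.
Solve (k + 2)·f(k+1) − (k + 4)·f(k) = 1.
Bound: deg f ≤ 2.
Solve for f: f(k) = k*(k + 5)/12 (degree 2 ≤ 2).
So s_k = (B(k−1)f/C)·t_k = (k*(k + 4)*(k + 5)/12)·t_k = k*(k + 5)/(2*(k + 2)*(k + 3)).
Verify: 6/(k**3 + 9*k**2 + 26*k + 24) matches t_k.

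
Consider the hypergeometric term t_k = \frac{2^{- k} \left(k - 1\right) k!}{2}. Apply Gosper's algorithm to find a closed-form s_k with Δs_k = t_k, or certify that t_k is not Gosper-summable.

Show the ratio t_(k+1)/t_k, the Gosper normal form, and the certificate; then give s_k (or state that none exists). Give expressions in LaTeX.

s_k = 2^{- k} k!

r(k) = k*(k + 1)/(2*(k - 1)) after simplifying.
A = k/2 + 1/2, B = 1, C = k - 1.
f must satisfy (k/2 + 1/2)·f(k+1) − (1)·f(k) = k - 1.
deg f ≤ 0 (via 1,0,1).
Match coefficients ⇒ f(k) = 2.
Certificate R = B(k−1)f/C = 2/(k - 1) gives s_k = factorial(k)/2**k.
s_(k+1) − s_k = (k - 1)*factorial(k)/(2*2**k) = t_k.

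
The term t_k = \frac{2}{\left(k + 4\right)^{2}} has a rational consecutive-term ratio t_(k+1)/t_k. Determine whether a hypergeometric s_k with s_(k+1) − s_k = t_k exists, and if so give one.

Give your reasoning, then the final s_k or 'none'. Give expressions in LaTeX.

Step 1: r(k) = (k + 4)**2/(k + 5)**2.
A = k**2 + 8*k + 16, B = k**2 + 10*k + 25, C = 1.
f must satisfy (k**2 + 8*k + 16)·f(k+1) − (k**2 + 8*k + 16)·f(k) = 1.
deg f ≤ 0 (via 2,2,0).
Generic f = c0 gives residual -1; -1 = 0 cannot hold, so t_k is not Gosper-summable.

none — t_k is not Gosper-summable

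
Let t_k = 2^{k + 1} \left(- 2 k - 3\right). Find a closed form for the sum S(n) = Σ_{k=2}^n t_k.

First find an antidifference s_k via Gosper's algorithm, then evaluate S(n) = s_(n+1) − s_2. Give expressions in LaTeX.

The ratio is 2*(2*k + 5)/(2*k + 3).
So A=2 and B=1, with C=k + 3/2.
Solve (2)·f(k+1) − (1)·f(k) = k + 3/2.
Bound: deg f ≤ 1.
Solving with deg f ≤ 1: f(k) = (2*k - 1)/2.
R(k) = B(k−1)·f(k)/C(k) = (2*k - 1)/(2*k + 3); s_k = R·t_k = 2**(k + 1)*(1 - 2*k).
Check: Δs_k = 2**(k + 1)*(-2*k - 3). ✓
Telescope: S(n) = s_(n+1) − s_(2) = 2**(n + 2)*(-2*n - 1) − (-24) = -8*2**n*n - 4*2**n + 24.

S(n) = - 8 \cdot 2^{n} n - 4 \cdot 2^{n} + 24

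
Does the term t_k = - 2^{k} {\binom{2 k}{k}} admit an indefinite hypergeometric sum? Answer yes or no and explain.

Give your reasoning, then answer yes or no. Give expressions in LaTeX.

No — t_k has no hypergeometric antidifference.

Compute t_(k+1)/t_k: get 4*(2*k + 1)/(k + 1).
A = 8*k + 4, B = k + 1, C = 1.
Set up (8*k + 4)·f(k+1) − (k)·f(k) − (1) = 0.
d = -1 from the (1,1,0) case.
Bound -1 < 0, so the key equation has no polynomial solution.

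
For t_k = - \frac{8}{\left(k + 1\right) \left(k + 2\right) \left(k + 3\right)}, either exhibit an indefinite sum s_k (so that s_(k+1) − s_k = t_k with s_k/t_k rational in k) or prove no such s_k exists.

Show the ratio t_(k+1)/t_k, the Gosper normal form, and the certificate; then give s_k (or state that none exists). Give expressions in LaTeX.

s_k = \frac{2 k \left(- k - 3\right)}{\left(k + 1\right) \left(k + 2\right)}

t_(k+1)/t_k = (k + 1)/(k + 4).
Gosper form: A/B · C(k+1)/C(k) with A=k + 1, B=k + 4, C=1.
Need (k + 1)·f(k+1) − (k + 3)·f(k) = 1.
deg f ≤ 2 (via 1,1,0).
Match coefficients ⇒ f(k) = k*(k + 3)/4.
So s_k = (B(k−1)f/C)·t_k = (k*(k + 3)**2/4)·t_k = 2*k*(-k - 3)/((k + 1)*(k + 2)).
Δs = -8/(k**3 + 6*k**2 + 11*k + 6), as required.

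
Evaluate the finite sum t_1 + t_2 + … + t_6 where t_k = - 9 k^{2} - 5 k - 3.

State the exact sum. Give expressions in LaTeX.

Σ = -942

Compute t_(k+1)/t_k: get (9*k**2 + 23*k + 17)/(9*k**2 + 5*k + 3).
So A=1 and B=1, with C=k**2 + 5*k/9 + 1/3.
Need (1)·f(k+1) − (1)·f(k) = k**2 + 5*k/9 + 1/3.
From deg A=0, deg B=0, deg C=2: d=3.
Solving with deg f ≤ 3: f(k) = k*(3*k**2 - 2*k + 2)/9.
R(k) = B(k−1)·f(k)/C(k) = k*(3*k**2 - 2*k + 2)/(9*k**2 + 5*k + 3); s_k = R·t_k = k*(-3*k**2 + 2*k - 2).
Δs = -9*k**2 - 5*k - 3, as required.
Evaluate s at k=7 and k=1: -945 and -3; difference -942.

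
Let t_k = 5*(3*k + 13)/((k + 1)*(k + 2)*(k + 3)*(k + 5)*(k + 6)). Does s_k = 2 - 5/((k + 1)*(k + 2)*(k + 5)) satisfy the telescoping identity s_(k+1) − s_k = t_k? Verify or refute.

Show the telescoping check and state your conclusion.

s_(k+1) = 2 - 5/((k + 2)*(k + 3)*(k + 6))
s_(k+1) − s_k = 5*(3*k + 13)/(k**5 + 17*k**4 + 107*k**3 + 307*k**2 + 396*k + 180)
(s_(k+1) − s_k) − t_k = 0

Valid: the claim telescopes to t_k.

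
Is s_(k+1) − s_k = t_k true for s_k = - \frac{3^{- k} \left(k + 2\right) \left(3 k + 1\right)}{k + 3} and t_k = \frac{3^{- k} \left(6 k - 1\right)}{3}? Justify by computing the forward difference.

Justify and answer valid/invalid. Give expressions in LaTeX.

s_(k+1) = -(k + 3)*(3*k + 4)/(3*3**k*(k + 4))
s_(k+1) − s_k = (6*k**3 + 35*k**2 + 39*k - 12)/(3*3**k*(k**2 + 7*k + 12))
(s_(k+1) − s_k) − t_k = 2*k*(-3*k - 13)/(3*3**k*(k**2 + 7*k + 12))

Invalid: residual \frac{2 \cdot 3^{- k} k \left(- 3 k - 13\right)}{3 \left(k^{2} + 7 k + 12\right)} ≠ 0.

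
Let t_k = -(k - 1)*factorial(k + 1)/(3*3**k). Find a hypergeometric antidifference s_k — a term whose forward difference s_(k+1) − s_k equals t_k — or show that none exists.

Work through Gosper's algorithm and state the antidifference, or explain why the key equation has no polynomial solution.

s_k = -factorial(k + 1)/3**k

Compute t_(k+1)/t_k: get k*(k + 2)/(3*(k - 1)).
Normal form (A,B,C) = (k/3 + 2/3, 1, k - 1).
Key eq: (k/3 + 2/3)·f(k+1) = (1)·f(k) + (k - 1).
d = 0 from the (1,0,1) case.
Match coefficients ⇒ f(k) = 3.
Certificate R = B(k−1)f/C = 3/(k - 1) gives s_k = -factorial(k + 1)/3**k.
Δs = -(k - 1)*factorial(k + 1)/(3*3**k), as required.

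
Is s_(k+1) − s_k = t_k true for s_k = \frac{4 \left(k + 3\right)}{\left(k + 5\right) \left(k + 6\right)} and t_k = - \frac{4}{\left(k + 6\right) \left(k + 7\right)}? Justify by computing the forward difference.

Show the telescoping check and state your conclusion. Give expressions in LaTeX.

Invalid: residual \frac{16}{k^{3} + 18 k^{2} + 107 k + 210} ≠ 0.

s_(k+1) = 4*(k + 4)/((k + 6)*(k + 7))
s_(k+1) − s_k = 4*(-k - 1)/(k**3 + 18*k**2 + 107*k + 210)
(s_(k+1) − s_k) − t_k = 16/(k**3 + 18*k**2 + 107*k + 210)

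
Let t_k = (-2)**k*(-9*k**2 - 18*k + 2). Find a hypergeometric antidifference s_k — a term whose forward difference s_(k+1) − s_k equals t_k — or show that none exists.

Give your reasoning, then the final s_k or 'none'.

r(k) = 2*(-9*k**2 - 36*k - 25)/(9*k**2 + 18*k - 2) after simplifying.
Factor: A=-2; B=1; C=k**2 + 2*k - 2/9.
Key eq: (-2)·f(k+1) = (1)·f(k) + (k**2 + 2*k - 2/9).
From deg A=0, deg B=0, deg C=2: d=2.
Solve for f: f(k) = -(3*k**2 + 2*k - 4)/9 (degree 2 ≤ 2).
R(k) = B(k−1)·f(k)/C(k) = -(3*k**2 + 2*k - 4)/(9*k**2 + 18*k - 2); s_k = R·t_k = (-2)**k*(3*k**2 + 2*k - 4).
s_(k+1) − s_k = (-2)**k*(-9*k**2 - 18*k + 2) = t_k.

s_k = (-2)**k*(3*k**2 + 2*k - 4)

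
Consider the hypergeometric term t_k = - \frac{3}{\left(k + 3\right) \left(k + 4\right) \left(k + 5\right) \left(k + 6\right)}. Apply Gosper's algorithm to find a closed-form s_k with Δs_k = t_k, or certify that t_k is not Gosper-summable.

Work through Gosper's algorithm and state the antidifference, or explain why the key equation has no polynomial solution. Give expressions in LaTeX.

r(k) = (k + 3)/(k + 7) after simplifying.
So A=k + 3 and B=k + 7, with C=1.
Key eq: (k + 3)·f(k+1) = (k + 6)·f(k) + (1).
From deg A=1, deg B=1, deg C=0: d=3.
Solving with deg f ≤ 3: f(k) = k*(k**2 + 12*k + 47)/180.
Then R = B(k−1)f/C = k*(k + 6)*(k**2 + 12*k + 47)/180, so s_k = R(k)·t_k = k*(-k**2 - 12*k - 47)/(60*(k + 3)*(k + 4)*(k + 5)).
s_(k+1) − s_k = -3/(k**4 + 18*k**3 + 119*k**2 + 342*k + 360) = t_k.

s_k = \frac{k \left(- k^{2} - 12 k - 47\right)}{60 \left(k + 3\right) \left(k + 4\right) \left(k + 5\right)}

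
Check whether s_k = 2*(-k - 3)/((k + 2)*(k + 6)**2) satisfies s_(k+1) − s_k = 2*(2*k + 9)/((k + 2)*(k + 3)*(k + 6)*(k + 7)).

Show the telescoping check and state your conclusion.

s_(k+1) = 2*(-k - 4)/((k + 3)*(k + 7)**2)
s_(k+1) − s_k = 2*(-(k + 2)*(k + 4)*(k + 6)**2 + (k + 3)**2*(k + 7)**2)/((k + 2)*(k + 3)*(k + 6)**2*(k + 7)**2)
(s_(k+1) − s_k) − t_k = 6*(-3*k**2 - 31*k - 75)/(k**6 + 31*k**5 + 389*k**4 + 2513*k**3 + 8742*k**2 + 15372*k + 10584)

Invalid: residual 6*(-3*k**2 - 31*k - 75)/(k**6 + 31*k**5 + 389*k**4 + 2513*k**3 + 8742*k**2 + 15372*k + 10584) ≠ 0.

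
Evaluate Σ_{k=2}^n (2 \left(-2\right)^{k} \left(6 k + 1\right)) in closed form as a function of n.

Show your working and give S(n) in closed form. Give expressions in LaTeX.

t_(k+1)/t_k = 2*(-6*k - 7)/(6*k + 1).
Factor: A=-2; B=1; C=k + 1/6.
Need (-2)·f(k+1) − (1)·f(k) = k + 1/6.
From deg A=0, deg B=0, deg C=1: d=1.
Match coefficients ⇒ f(k) = -(2*k - 1)/6.
Then R = B(k−1)f/C = -(2*k - 1)/(6*k + 1), so s_k = R(k)·t_k = (-2)**(k + 1)*(2*k - 1).
s_(k+1) − s_k = 2*(-2)**k*(6*k + 1) = t_k.
Σ_(k=2)^n t_k = s_(n+1) − s_(2) = ((-2)**(n + 2)*(2*n + 1)) − (-24), i.e. 8*(-2)**n*n + 4*(-2)**n + 24.

S(n) = 8 \left(-2\right)^{n} n + 4 \left(-2\right)^{n} + 24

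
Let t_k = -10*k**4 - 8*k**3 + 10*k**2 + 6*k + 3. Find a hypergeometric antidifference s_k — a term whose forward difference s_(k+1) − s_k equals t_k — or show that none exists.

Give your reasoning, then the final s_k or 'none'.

Step 1: r(k) = (10*k**4 + 48*k**3 + 74*k**2 + 38*k - 1)/(10*k**4 + 8*k**3 - 10*k**2 - 6*k - 3).
Gosper form: A/B · C(k+1)/C(k) with A=1, B=1, C=k**4 + 4*k**3/5 - k**2 - 3*k/5 - 3/10.
Set up (1)·f(k+1) − (1)·f(k) − (k**4 + 4*k**3/5 - k**2 - 3*k/5 - 3/10) = 0.
From deg A=0, deg B=0, deg C=4: d=5.
Solve for f: f(k) = k*(2*k**4 - 3*k**3 - 4*k**2 + 4*k - 2)/10 (degree 5 ≤ 5).
Certificate R = B(k−1)f/C = k*(2*k**4 - 3*k**3 - 4*k**2 + 4*k - 2)/(10*k**4 + 8*k**3 - 10*k**2 - 6*k - 3) gives s_k = k*(-2*k**4 + 3*k**3 + 4*k**2 - 4*k + 2).
Verify: -10*k**4 - 8*k**3 + 10*k**2 + 6*k + 3 matches t_k.

s_k = k*(-2*k**4 + 3*k**3 + 4*k**2 - 4*k + 2)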